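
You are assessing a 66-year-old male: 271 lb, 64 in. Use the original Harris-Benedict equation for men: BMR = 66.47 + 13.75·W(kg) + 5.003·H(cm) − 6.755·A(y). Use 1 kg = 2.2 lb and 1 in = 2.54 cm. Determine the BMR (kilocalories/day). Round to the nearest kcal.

Convert to metric: weight = 271 ÷ 2.2 = 123.1818 kg; height = 64 × 2.54 = 162.56 cm.
Harris-Benedict: BMR = 66.47 + 13.75(123.1818) + 5.003(162.56) − 6.755(66) = 2127.6777 kcal/day.

2128 kilocalories/day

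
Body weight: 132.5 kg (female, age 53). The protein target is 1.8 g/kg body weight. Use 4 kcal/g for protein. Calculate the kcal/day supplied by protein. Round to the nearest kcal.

Protein = 1.8 g/kg × 132.5 kg = 238.5 g/day.
Protein energy = 238.5 g × 4 kcal/g = 954 kcal/day.

954 kcal/day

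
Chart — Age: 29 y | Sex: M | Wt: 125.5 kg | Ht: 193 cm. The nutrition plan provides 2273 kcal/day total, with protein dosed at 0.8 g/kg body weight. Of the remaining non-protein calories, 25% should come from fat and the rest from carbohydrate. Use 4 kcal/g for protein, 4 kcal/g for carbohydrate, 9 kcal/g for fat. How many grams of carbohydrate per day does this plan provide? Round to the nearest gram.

351 g/day

Protein = 0.8 × 125.5 = 100.4 g → 100.4 × 4 = 401.6 kcal.
Non-protein calories = 2273 − 401.6 = 1871.4 kcal.
Fat: 25% × 1871.4 = 467.85 kcal; carbohydrate: 1403.55 kcal.
Carbohydrate: 1403.55 kcal ÷ 4 kcal/g = 350.8875 g.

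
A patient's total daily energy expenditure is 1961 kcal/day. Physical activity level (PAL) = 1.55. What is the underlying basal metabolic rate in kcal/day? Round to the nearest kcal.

BMR = TEE ÷ activity factor = 1961 ÷ 1.55 = 1265.1613 kcal/day.

1265 kcal/day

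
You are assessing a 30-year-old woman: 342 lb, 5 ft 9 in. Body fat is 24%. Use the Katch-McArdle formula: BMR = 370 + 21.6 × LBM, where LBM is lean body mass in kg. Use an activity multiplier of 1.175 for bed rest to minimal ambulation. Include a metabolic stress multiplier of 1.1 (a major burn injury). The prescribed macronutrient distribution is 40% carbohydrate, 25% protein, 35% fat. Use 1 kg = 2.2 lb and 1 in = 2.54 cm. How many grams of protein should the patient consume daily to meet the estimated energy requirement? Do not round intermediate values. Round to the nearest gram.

Convert to metric: weight = 342 ÷ 2.2 = 155.4545 kg; height = (5×12 + 9) × 2.54 = 69 × 2.54 = 175.26 cm.
LBM = 155.4545 × (1 − 0.24) = 118.1455 kg. Katch-McArdle: BMR = 370 + 21.6 × 118.1455 = 2921.9418 kcal/day.
TEE = 2921.9418 × 1.175 = 3433.2816 kcal/day.
With stress factor 1.1: 3433.2816 × 1.1 = 3776.6098 kcal/day.
Protein energy = 25% × 3776.6098 = 944.1525 kcal.
Protein = 944.1525 ÷ 4 kcal/g = 236.0381 g.

236 g/day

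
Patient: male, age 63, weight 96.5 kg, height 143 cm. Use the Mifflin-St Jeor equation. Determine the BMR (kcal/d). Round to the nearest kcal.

1549 kcal/d

Mifflin-St Jeor (male): BMR = 10(96.5) + 6.25(143) − 5(63) + 5 = 965 + 893.75 − 315 + 5 = 1548.75 kcal/day.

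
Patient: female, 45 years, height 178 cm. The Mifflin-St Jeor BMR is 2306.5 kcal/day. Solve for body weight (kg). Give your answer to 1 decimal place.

158.0 kg

2306.5 = 10·W + 6.25(178) − 5(45) − 161
10·W = 2306.5 − 726.5 = 1580, so W = 158 kg.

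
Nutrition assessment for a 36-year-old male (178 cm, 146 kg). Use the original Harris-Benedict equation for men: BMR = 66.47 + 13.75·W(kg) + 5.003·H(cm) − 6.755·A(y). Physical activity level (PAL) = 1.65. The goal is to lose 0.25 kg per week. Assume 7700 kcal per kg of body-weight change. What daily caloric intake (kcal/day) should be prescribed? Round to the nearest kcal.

Harris-Benedict: BMR = 66.47 + 13.75(146) + 5.003(178) − 6.755(36) = 2721.324 kcal/day.
TEE = 2721.324 × 1.65 = 4490.1846 kcal/day.
Required daily deficit = 0.25 × 7700 ÷ 7 = 275 kcal/day.
Target intake = 4490.1846 − 275 = 4215.1846 kcal/day.

4215 kcal/day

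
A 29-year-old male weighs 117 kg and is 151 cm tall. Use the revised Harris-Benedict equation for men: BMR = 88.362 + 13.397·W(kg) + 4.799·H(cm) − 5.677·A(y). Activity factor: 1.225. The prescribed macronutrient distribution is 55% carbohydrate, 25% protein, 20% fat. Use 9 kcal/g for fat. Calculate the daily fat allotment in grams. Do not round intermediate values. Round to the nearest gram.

Harris-Benedict: BMR = 88.362 + 13.397(117) + 4.799(151) − 5.677(29) = 2215.827 kcal/day.
TEE = 2215.827 × 1.225 = 2714.3881 kcal/day.
Fat energy = 20% × 2714.3881 = 542.8776 kcal.
Fat = 542.8776 ÷ 9 kcal/g = 60.3197 g.

60 g/day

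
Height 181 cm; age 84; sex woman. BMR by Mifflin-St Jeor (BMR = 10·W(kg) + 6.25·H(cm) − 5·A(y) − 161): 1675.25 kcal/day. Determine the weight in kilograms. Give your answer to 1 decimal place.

1675.25 = 10·W + 6.25(181) − 5(84) − 161
10·W = 1675.25 − 550.25 = 1125, so W = 112.5 kg.

112.5 kg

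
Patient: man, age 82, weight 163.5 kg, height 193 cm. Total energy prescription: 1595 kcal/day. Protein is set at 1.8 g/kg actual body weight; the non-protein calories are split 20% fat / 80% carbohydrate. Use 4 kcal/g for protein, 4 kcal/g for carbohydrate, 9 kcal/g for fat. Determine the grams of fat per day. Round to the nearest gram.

9 g/day

Protein = 1.8 × 163.5 = 294.3 g → 294.3 × 4 = 1177.2 kcal.
Non-protein calories = 1595 − 1177.2 = 417.8 kcal.
Fat: 20% × 417.8 = 83.56 kcal; carbohydrate: 334.24 kcal.
Fat: 83.56 kcal ÷ 9 kcal/g = 9.2844 g.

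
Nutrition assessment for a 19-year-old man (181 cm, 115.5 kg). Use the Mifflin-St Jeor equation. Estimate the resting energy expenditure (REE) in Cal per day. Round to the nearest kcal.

Mifflin-St Jeor (male): BMR = 10(115.5) + 6.25(181) − 5(19) + 5 = 1155 + 1131.25 − 95 + 5 = 2196.25 kcal/day.

2196 Cal per day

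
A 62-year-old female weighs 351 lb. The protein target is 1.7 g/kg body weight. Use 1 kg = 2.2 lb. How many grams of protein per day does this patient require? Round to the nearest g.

Weight in kg = 351 ÷ 2.2 = 159.5455 kg.
Protein = 1.7 g/kg × 159.5455 kg = 271.2273 g/day.

271 g/day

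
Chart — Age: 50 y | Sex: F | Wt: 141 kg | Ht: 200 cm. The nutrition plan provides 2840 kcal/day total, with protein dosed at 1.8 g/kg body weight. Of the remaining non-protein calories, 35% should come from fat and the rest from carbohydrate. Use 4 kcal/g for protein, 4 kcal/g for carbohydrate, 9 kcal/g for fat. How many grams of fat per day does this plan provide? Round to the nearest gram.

Protein = 1.8 × 141 = 253.8 g → 253.8 × 4 = 1015.2 kcal.
Non-protein calories = 2840 − 1015.2 = 1824.8 kcal.
Fat: 35% × 1824.8 = 638.68 kcal; carbohydrate: 1186.12 kcal.
Fat: 638.68 kcal ÷ 9 kcal/g = 70.9644 g.

71 g/day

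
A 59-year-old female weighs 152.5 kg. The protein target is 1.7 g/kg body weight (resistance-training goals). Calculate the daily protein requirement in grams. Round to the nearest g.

Protein = 1.7 g/kg × 152.5 kg = 259.25 g/day.

259 g/day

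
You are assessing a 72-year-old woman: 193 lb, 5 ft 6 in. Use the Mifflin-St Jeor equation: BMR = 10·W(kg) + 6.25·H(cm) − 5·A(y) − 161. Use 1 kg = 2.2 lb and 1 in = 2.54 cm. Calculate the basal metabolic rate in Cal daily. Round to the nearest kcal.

Convert to metric: weight = 193 ÷ 2.2 = 87.7273 kg; height = (5×12 + 6) × 2.54 = 66 × 2.54 = 167.64 cm.
Mifflin-St Jeor (female): BMR = 10(87.7273) + 6.25(167.64) − 5(72) − 161 = 877.2727 + 1047.75 − 360 − 161 = 1404.0227 kcal/day.

1404 Cal daily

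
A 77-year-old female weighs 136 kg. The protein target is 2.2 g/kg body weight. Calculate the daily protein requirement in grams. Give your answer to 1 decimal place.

Protein = 2.2 g/kg × 136 kg = 299.2 g/day.

299.2 g/day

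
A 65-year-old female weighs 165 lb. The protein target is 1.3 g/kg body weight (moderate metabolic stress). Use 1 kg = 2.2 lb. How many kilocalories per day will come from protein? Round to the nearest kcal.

390 kcal/day

Weight in kg = 165 ÷ 2.2 = 75 kg.
Protein = 1.3 g/kg × 75 kg = 97.5 g/day.
Protein energy = 97.5 g × 4 kcal/g = 390 kcal/day.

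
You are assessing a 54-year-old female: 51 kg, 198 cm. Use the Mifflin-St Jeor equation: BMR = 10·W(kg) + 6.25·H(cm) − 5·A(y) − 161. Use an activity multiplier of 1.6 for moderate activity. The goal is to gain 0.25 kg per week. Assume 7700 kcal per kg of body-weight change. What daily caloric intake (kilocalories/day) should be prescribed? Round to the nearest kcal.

2381 kilocalories/day

Mifflin-St Jeor (female): BMR = 10(51) + 6.25(198) − 5(54) − 161 = 510 + 1237.5 − 270 − 161 = 1316.5 kcal/day.
TEE = 1316.5 × 1.6 = 2106.4 kcal/day.
Required daily surplus = 0.25 × 7700 ÷ 7 = 275 kcal/day.
Target intake = 2106.4 + 275 = 2381.4 kcal/day.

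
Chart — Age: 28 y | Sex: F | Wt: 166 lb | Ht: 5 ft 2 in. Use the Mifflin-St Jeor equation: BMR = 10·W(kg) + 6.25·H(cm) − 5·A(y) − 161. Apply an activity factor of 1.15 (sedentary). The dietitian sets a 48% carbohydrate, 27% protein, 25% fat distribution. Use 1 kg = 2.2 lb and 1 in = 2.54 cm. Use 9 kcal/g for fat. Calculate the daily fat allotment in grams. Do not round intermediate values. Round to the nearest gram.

Convert to metric: weight = 166 ÷ 2.2 = 75.4545 kg; height = (5×12 + 2) × 2.54 = 62 × 2.54 = 157.48 cm.
Mifflin-St Jeor (female): BMR = 10(75.4545) + 6.25(157.48) − 5(28) − 161 = 754.5455 + 984.25 − 140 − 161 = 1437.7955 kcal/day.
TEE = 1437.7955 × 1.15 = 1653.4648 kcal/day.
Fat energy = 25% × 1653.4648 = 413.3662 kcal.
Fat = 413.3662 ÷ 9 kcal/g = 45.9296 g.

46 g/day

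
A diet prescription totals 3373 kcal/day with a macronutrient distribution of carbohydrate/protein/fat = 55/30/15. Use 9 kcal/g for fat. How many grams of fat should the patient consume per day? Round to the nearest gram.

56 g/day

Fat energy = 15% × 3373 = 505.95 kcal.
At 9 kcal/g: 505.95 ÷ 9 = 56.2167 g.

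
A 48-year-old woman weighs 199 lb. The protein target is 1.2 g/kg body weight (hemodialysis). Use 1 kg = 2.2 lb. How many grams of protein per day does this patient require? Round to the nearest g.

Weight in kg = 199 ÷ 2.2 = 90.4545 kg.
Protein = 1.2 g/kg × 90.4545 kg = 108.5455 g/day.

109 g/day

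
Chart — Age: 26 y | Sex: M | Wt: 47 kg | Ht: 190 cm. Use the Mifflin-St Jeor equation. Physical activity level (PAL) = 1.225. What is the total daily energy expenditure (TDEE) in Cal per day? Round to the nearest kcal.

Mifflin-St Jeor (male): BMR = 10(47) + 6.25(190) − 5(26) + 5 = 470 + 1187.5 − 130 + 5 = 1532.5 kcal/day.
TEE = BMR × activity factor = 1532.5 × 1.225 = 1877.3125 kcal/day.

1877 Cal per day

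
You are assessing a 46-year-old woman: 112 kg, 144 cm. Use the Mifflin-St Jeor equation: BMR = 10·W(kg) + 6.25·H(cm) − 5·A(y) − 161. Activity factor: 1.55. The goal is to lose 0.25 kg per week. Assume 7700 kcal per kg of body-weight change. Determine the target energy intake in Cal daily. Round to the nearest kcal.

2250 Cal daily

Mifflin-St Jeor (female): BMR = 10(112) + 6.25(144) − 5(46) − 161 = 1120 + 900 − 230 − 161 = 1629 kcal/day.
TEE = 1629 × 1.55 = 2524.95 kcal/day.
Required daily deficit = 0.25 × 7700 ÷ 7 = 275 kcal/day.
Target intake = 2524.95 − 275 = 2249.95 kcal/day.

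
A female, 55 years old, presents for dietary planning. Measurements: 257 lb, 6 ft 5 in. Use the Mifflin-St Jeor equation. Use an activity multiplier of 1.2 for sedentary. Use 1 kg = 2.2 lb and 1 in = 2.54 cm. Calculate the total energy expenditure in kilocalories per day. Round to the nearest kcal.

2345 kilocalories per day

Convert to metric: weight = 257 ÷ 2.2 = 116.8182 kg; height = (6×12 + 5) × 2.54 = 77 × 2.54 = 195.58 cm.
Mifflin-St Jeor (female): BMR = 10(116.8182) + 6.25(195.58) − 5(55) − 161 = 1168.1818 + 1222.375 − 275 − 161 = 1954.5568 kcal/day.
TEE = BMR × activity factor = 1954.5568 × 1.2 = 2345.4682 kcal/day.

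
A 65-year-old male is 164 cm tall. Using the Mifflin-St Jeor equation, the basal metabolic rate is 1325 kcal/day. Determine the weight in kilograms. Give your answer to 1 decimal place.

1325 = 10·W + 6.25(164) − 5(65) + 5
10·W = 1325 − 705 = 620, so W = 62 kg.

62.0 kg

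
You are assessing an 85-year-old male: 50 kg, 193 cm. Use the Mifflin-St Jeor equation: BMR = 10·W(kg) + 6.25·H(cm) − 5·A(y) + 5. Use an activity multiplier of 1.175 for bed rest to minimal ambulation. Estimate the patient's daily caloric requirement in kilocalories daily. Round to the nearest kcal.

1511 kilocalories daily

Mifflin-St Jeor (male): BMR = 10(50) + 6.25(193) − 5(85) + 5 = 500 + 1206.25 − 425 + 5 = 1286.25 kcal/day.
TEE = BMR × activity factor = 1286.25 × 1.175 = 1511.3438 kcal/day.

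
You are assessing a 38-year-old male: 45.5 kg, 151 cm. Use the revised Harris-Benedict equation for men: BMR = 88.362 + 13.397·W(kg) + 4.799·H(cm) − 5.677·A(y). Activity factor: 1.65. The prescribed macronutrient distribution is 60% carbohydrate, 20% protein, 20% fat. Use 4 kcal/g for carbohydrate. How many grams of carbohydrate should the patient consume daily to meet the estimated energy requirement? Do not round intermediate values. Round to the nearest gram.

Harris-Benedict: BMR = 88.362 + 13.397(45.5) + 4.799(151) − 5.677(38) = 1206.8485 kcal/day.
TEE = 1206.8485 × 1.65 = 1991.3 kcal/day.
Carbohydrate energy = 60% × 1991.3 = 1194.78 kcal.
Carbohydrate = 1194.78 ÷ 4 kcal/g = 298.695 g.

299 g/day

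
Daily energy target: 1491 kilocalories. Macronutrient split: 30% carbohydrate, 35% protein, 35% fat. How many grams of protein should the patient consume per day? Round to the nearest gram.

Protein energy = 35% × 1491 = 521.85 kcal.
At 4 kcal/g: 521.85 ÷ 4 = 130.4625 g.

130 g/day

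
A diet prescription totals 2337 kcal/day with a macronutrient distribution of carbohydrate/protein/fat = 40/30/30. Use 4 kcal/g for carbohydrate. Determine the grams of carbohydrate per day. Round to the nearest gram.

234 g/day

Carbohydrate energy = 40% × 2337 = 934.8 kcal.
At 4 kcal/g: 934.8 ÷ 4 = 233.7 g.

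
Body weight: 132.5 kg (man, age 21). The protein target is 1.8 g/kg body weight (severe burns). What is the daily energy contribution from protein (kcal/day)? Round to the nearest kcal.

Protein = 1.8 g/kg × 132.5 kg = 238.5 g/day.
Protein energy = 238.5 g × 4 kcal/g = 954 kcal/day.

954 kcal/day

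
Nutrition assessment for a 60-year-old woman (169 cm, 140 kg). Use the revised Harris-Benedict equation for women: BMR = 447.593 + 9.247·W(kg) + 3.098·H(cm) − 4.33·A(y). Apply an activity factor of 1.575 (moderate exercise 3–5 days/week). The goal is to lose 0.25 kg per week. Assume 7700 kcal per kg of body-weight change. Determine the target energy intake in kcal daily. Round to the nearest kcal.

Harris-Benedict: BMR = 447.593 + 9.247(140) + 3.098(169) − 4.33(60) = 2005.935 kcal/day.
TEE = 2005.935 × 1.575 = 3159.3476 kcal/day.
Required daily deficit = 0.25 × 7700 ÷ 7 = 275 kcal/day.
Target intake = 3159.3476 − 275 = 2884.3476 kcal/day.

2884 kcal daily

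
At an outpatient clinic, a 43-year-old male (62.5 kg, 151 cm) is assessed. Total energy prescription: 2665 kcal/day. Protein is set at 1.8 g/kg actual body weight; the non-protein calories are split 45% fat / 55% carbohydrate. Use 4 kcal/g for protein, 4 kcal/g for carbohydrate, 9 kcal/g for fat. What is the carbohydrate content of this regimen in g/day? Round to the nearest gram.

305 g/day

Protein = 1.8 × 62.5 = 112.5 g → 112.5 × 4 = 450 kcal.
Non-protein calories = 2665 − 450 = 2215 kcal.
Fat: 45% × 2215 = 996.75 kcal; carbohydrate: 1218.25 kcal.
Carbohydrate: 1218.25 kcal ÷ 4 kcal/g = 304.5625 g.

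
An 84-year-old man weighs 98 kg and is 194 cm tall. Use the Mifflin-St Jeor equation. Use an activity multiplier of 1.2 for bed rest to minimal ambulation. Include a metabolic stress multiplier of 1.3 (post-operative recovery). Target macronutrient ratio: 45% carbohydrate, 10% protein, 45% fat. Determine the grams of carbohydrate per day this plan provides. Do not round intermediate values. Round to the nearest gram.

312 g/day

Mifflin-St Jeor (male): BMR = 10(98) + 6.25(194) − 5(84) + 5 = 980 + 1212.5 − 420 + 5 = 1777.5 kcal/day.
TEE = 1777.5 × 1.2 = 2133 kcal/day.
With stress factor 1.3: 2133 × 1.3 = 2772.9 kcal/day.
Carbohydrate energy = 45% × 2772.9 = 1247.805 kcal.
Carbohydrate = 1247.805 ÷ 4 kcal/g = 311.9513 g.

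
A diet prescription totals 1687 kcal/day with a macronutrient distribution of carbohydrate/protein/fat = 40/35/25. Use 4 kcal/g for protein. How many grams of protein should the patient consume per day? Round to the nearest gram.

Protein energy = 35% × 1687 = 590.45 kcal.
At 4 kcal/g: 590.45 ÷ 4 = 147.6125 g.

148 g/day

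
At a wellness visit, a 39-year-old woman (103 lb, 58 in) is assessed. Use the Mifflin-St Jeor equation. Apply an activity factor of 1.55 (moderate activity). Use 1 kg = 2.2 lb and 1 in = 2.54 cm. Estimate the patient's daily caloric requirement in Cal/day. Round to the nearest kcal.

1601 Cal/day

Convert to metric: weight = 103 ÷ 2.2 = 46.8182 kg; height = 58 × 2.54 = 147.32 cm.
Mifflin-St Jeor (female): BMR = 10(46.8182) + 6.25(147.32) − 5(39) − 161 = 468.1818 + 920.75 − 195 − 161 = 1032.9318 kcal/day.
TEE = BMR × activity factor = 1032.9318 × 1.55 = 1601.0443 kcal/day.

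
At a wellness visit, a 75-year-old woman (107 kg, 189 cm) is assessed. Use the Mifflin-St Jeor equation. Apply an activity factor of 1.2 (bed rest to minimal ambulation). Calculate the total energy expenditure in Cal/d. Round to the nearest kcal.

Mifflin-St Jeor (female): BMR = 10(107) + 6.25(189) − 5(75) − 161 = 1070 + 1181.25 − 375 − 161 = 1715.25 kcal/day.
TEE = BMR × activity factor = 1715.25 × 1.2 = 2058.3 kcal/day.

2058 Cal/d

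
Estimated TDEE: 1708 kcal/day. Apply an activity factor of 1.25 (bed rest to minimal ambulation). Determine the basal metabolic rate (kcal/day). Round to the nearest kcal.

1366 kcal/day

BMR = TEE ÷ activity factor = 1708 ÷ 1.25 = 1366.4 kcal/day.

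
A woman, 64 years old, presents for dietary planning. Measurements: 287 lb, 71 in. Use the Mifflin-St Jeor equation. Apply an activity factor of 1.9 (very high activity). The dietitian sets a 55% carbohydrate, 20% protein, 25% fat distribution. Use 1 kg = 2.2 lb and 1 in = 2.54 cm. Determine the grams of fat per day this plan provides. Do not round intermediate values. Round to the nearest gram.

Convert to metric: weight = 287 ÷ 2.2 = 130.4545 kg; height = 71 × 2.54 = 180.34 cm.
Mifflin-St Jeor (female): BMR = 10(130.4545) + 6.25(180.34) − 5(64) − 161 = 1304.5455 + 1127.125 − 320 − 161 = 1950.6705 kcal/day.
TEE = 1950.6705 × 1.9 = 3706.2739 kcal/day.
Fat energy = 25% × 3706.2739 = 926.5685 kcal.
Fat = 926.5685 ÷ 9 kcal/g = 102.9521 g.

103 g/day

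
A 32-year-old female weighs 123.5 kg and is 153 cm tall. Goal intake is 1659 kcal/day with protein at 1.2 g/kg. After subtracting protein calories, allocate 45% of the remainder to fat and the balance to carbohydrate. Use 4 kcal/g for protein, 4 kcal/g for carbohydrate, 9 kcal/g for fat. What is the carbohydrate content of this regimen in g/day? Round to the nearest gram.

147 g/day

Protein = 1.2 × 123.5 = 148.2 g → 148.2 × 4 = 592.8 kcal.
Non-protein calories = 1659 − 592.8 = 1066.2 kcal.
Fat: 45% × 1066.2 = 479.79 kcal; carbohydrate: 586.41 kcal.
Carbohydrate: 586.41 kcal ÷ 4 kcal/g = 146.6025 g.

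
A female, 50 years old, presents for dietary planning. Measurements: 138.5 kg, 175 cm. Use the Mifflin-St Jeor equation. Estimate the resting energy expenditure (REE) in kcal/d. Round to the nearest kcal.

Mifflin-St Jeor (female): BMR = 10(138.5) + 6.25(175) − 5(50) − 161 = 1385 + 1093.75 − 250 − 161 = 2067.75 kcal/day.

2068 kcal/d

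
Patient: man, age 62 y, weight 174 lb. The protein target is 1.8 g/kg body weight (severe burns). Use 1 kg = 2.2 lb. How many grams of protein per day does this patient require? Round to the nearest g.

Weight in kg = 174 ÷ 2.2 = 79.0909 kg.
Protein = 1.8 g/kg × 79.0909 kg = 142.3636 g/day.

142 g/day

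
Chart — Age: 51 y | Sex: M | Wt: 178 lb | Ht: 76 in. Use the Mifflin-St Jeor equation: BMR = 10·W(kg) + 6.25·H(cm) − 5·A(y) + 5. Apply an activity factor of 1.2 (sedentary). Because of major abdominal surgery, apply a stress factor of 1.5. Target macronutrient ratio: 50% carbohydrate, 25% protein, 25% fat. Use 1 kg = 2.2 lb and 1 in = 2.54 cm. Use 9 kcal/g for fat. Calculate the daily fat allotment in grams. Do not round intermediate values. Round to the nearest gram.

88 g/day

Convert to metric: weight = 178 ÷ 2.2 = 80.9091 kg; height = 76 × 2.54 = 193.04 cm.
Mifflin-St Jeor (male): BMR = 10(80.9091) + 6.25(193.04) − 5(51) + 5 = 809.0909 + 1206.5 − 255 + 5 = 1765.5909 kcal/day.
TEE = 1765.5909 × 1.2 = 2118.7091 kcal/day.
With stress factor 1.5: 2118.7091 × 1.5 = 3178.0636 kcal/day.
Fat energy = 25% × 3178.0636 = 794.5159 kcal.
Fat = 794.5159 ÷ 9 kcal/g = 88.2795 g.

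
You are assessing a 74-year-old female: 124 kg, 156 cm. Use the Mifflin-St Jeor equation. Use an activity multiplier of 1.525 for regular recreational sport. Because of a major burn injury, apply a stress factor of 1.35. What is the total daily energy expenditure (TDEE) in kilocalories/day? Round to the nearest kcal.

3467 kilocalories/day

Mifflin-St Jeor (female): BMR = 10(124) + 6.25(156) − 5(74) − 161 = 1240 + 975 − 370 − 161 = 1684 kcal/day.
TEE = BMR × activity factor = 1684 × 1.525 = 2568.1 kcal/day.
Apply stress factor: 2568.1 × 1.35 = 3466.935 kcal/day.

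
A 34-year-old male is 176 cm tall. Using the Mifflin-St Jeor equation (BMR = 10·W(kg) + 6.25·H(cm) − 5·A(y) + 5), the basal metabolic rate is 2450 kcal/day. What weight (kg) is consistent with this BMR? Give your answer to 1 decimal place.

151.5 kg

2450 = 10·W + 6.25(176) − 5(34) + 5
10·W = 2450 − 935 = 1515, so W = 151.5 kg.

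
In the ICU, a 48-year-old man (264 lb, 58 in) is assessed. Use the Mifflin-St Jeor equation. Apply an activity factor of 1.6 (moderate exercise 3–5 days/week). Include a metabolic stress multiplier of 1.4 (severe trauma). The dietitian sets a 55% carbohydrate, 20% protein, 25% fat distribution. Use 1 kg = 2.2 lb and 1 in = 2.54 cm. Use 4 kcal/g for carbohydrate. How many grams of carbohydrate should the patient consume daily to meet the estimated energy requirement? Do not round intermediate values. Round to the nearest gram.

581 g/day

Convert to metric: weight = 264 ÷ 2.2 = 120 kg; height = 58 × 2.54 = 147.32 cm.
Mifflin-St Jeor (male): BMR = 10(120) + 6.25(147.32) − 5(48) + 5 = 1200 + 920.75 − 240 + 5 = 1885.75 kcal/day.
TEE = 1885.75 × 1.6 = 3017.2 kcal/day.
With stress factor 1.4: 3017.2 × 1.4 = 4224.08 kcal/day.
Carbohydrate energy = 55% × 4224.08 = 2323.244 kcal.
Carbohydrate = 2323.244 ÷ 4 kcal/g = 580.811 g.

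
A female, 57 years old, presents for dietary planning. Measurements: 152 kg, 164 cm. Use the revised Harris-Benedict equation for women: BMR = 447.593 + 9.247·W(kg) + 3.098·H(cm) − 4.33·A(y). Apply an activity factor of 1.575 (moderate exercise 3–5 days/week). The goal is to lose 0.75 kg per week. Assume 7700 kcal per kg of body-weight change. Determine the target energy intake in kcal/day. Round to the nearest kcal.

2505 kcal/day

Harris-Benedict: BMR = 447.593 + 9.247(152) + 3.098(164) − 4.33(57) = 2114.399 kcal/day.
TEE = 2114.399 × 1.575 = 3330.1784 kcal/day.
Required daily deficit = 0.75 × 7700 ÷ 7 = 825 kcal/day.
Target intake = 3330.1784 − 825 = 2505.1784 kcal/day.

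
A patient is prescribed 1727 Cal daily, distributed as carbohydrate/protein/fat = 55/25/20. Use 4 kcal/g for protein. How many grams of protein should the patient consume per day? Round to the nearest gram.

Protein energy = 25% × 1727 = 431.75 kcal.
At 4 kcal/g: 431.75 ÷ 4 = 107.9375 g.

108 g/day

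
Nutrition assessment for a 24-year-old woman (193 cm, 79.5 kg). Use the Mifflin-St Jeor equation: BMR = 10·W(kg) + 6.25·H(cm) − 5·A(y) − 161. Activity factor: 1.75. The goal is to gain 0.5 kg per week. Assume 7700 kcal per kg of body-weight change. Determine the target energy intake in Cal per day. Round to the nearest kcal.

3560 Cal per day

Mifflin-St Jeor (female): BMR = 10(79.5) + 6.25(193) − 5(24) − 161 = 795 + 1206.25 − 120 − 161 = 1720.25 kcal/day.
TEE = 1720.25 × 1.75 = 3010.4375 kcal/day.
Required daily surplus = 0.5 × 7700 ÷ 7 = 550 kcal/day.
Target intake = 3010.4375 + 550 = 3560.4375 kcal/day.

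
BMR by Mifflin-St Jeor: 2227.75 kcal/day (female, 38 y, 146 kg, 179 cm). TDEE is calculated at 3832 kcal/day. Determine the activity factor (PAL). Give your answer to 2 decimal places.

1.72

Activity factor = TEE ÷ BMR = 3832 ÷ 2227.75 = 1.72.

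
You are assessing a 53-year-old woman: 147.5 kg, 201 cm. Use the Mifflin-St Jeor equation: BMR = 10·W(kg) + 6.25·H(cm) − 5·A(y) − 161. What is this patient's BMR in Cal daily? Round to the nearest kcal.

Mifflin-St Jeor (female): BMR = 10(147.5) + 6.25(201) − 5(53) − 161 = 1475 + 1256.25 − 265 − 161 = 2305.25 kcal/day.

2305 Cal daily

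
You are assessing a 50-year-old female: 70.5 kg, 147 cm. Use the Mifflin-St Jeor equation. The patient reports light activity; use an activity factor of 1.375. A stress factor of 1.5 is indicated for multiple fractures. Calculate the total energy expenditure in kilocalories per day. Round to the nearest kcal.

2501 kilocalories per day

Mifflin-St Jeor (female): BMR = 10(70.5) + 6.25(147) − 5(50) − 161 = 705 + 918.75 − 250 − 161 = 1212.75 kcal/day.
TEE = BMR × activity factor = 1212.75 × 1.375 = 1667.5313 kcal/day.
Apply stress factor: 1667.5313 × 1.5 = 2501.2969 kcal/day.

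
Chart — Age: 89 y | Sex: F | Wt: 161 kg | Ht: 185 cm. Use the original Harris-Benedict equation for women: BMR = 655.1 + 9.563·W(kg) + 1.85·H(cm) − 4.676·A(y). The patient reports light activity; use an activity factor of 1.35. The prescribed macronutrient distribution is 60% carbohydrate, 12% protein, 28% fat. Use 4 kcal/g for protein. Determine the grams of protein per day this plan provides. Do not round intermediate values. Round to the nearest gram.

86 g/day

Harris-Benedict: BMR = 655.1 + 9.563(161) + 1.85(185) − 4.676(89) = 2120.829 kcal/day.
TEE = 2120.829 × 1.35 = 2863.1192 kcal/day.
Protein energy = 12% × 2863.1192 = 343.5743 kcal.
Protein = 343.5743 ÷ 4 kcal/g = 85.8936 g.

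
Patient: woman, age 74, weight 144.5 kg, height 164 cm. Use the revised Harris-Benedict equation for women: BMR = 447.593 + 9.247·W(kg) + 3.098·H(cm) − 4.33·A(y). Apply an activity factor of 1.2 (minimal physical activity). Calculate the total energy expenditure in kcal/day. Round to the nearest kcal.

2366 kcal/day

Harris-Benedict: BMR = 447.593 + 9.247(144.5) + 3.098(164) − 4.33(74) = 1971.4365 kcal/day.
TEE = BMR × activity factor = 1971.4365 × 1.2 = 2365.7238 kcal/day.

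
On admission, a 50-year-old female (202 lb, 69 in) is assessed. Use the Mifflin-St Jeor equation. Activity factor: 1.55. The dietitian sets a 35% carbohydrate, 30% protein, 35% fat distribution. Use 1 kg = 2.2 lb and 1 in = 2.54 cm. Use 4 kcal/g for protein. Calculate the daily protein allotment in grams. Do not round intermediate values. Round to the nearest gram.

Convert to metric: weight = 202 ÷ 2.2 = 91.8182 kg; height = 69 × 2.54 = 175.26 cm.
Mifflin-St Jeor (female): BMR = 10(91.8182) + 6.25(175.26) − 5(50) − 161 = 918.1818 + 1095.375 − 250 − 161 = 1602.5568 kcal/day.
TEE = 1602.5568 × 1.55 = 2483.9631 kcal/day.
Protein energy = 30% × 2483.9631 = 745.1889 kcal.
Protein = 745.1889 ÷ 4 kcal/g = 186.2972 g.

186 g/day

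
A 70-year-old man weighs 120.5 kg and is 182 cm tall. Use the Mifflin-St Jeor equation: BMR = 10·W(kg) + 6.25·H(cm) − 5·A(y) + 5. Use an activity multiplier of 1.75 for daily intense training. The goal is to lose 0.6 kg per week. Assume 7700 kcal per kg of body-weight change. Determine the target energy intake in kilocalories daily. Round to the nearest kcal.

Mifflin-St Jeor (male): BMR = 10(120.5) + 6.25(182) − 5(70) + 5 = 1205 + 1137.5 − 350 + 5 = 1997.5 kcal/day.
TEE = 1997.5 × 1.75 = 3495.625 kcal/day.
Required daily deficit = 0.6 × 7700 ÷ 7 = 660 kcal/day.
Target intake = 3495.625 − 660 = 2835.625 kcal/day.

2836 kilocalories daily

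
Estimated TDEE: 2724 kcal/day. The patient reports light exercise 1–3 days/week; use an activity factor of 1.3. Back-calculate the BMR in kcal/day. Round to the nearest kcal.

2095 kcal/day

BMR = TEE ÷ activity factor = 2724 ÷ 1.3 = 2095.3846 kcal/day.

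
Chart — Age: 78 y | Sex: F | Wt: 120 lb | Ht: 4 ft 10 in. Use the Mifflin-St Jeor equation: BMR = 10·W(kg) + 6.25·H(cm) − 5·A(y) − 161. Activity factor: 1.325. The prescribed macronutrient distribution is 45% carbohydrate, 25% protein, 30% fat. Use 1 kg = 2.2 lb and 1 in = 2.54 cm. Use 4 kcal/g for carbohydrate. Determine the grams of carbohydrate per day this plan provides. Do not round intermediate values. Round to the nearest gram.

136 g/day

Convert to metric: weight = 120 ÷ 2.2 = 54.5455 kg; height = (4×12 + 10) × 2.54 = 58 × 2.54 = 147.32 cm.
Mifflin-St Jeor (female): BMR = 10(54.5455) + 6.25(147.32) − 5(78) − 161 = 545.4545 + 920.75 − 390 − 161 = 915.2045 kcal/day.
TEE = 915.2045 × 1.325 = 1212.646 kcal/day.
Carbohydrate energy = 45% × 1212.646 = 545.6907 kcal.
Carbohydrate = 545.6907 ÷ 4 kcal/g = 136.4227 g.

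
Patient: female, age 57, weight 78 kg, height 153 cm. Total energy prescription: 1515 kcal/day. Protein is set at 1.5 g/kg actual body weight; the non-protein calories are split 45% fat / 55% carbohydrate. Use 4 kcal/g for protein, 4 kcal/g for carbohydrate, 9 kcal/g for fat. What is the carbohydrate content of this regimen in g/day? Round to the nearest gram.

144 g/day

Protein = 1.5 × 78 = 117 g → 117 × 4 = 468 kcal.
Non-protein calories = 1515 − 468 = 1047 kcal.
Fat: 45% × 1047 = 471.15 kcal; carbohydrate: 575.85 kcal.
Carbohydrate: 575.85 kcal ÷ 4 kcal/g = 143.9625 g.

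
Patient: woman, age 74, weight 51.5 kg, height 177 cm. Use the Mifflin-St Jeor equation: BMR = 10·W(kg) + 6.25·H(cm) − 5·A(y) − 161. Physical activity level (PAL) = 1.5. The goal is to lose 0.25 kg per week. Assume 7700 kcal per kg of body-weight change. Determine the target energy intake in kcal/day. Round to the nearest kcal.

1360 kcal/day

Mifflin-St Jeor (female): BMR = 10(51.5) + 6.25(177) − 5(74) − 161 = 515 + 1106.25 − 370 − 161 = 1090.25 kcal/day.
TEE = 1090.25 × 1.5 = 1635.375 kcal/day.
Required daily deficit = 0.25 × 7700 ÷ 7 = 275 kcal/day.
Target intake = 1635.375 − 275 = 1360.375 kcal/day.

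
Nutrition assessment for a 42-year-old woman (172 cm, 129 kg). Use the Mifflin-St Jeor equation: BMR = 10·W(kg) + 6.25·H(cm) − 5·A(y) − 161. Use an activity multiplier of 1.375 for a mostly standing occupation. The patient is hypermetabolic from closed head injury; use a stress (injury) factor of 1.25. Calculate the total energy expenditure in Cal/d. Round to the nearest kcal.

3427 Cal/d

Mifflin-St Jeor (female): BMR = 10(129) + 6.25(172) − 5(42) − 161 = 1290 + 1075 − 210 − 161 = 1994 kcal/day.
TEE = BMR × activity factor = 1994 × 1.375 = 2741.75 kcal/day.
Apply stress factor: 2741.75 × 1.25 = 3427.1875 kcal/day.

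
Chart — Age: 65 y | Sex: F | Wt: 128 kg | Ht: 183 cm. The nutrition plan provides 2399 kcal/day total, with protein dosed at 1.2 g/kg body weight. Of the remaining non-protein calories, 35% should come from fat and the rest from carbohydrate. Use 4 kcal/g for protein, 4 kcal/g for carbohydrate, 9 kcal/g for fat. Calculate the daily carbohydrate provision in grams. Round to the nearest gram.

Protein = 1.2 × 128 = 153.6 g → 153.6 × 4 = 614.4 kcal.
Non-protein calories = 2399 − 614.4 = 1784.6 kcal.
Fat: 35% × 1784.6 = 624.61 kcal; carbohydrate: 1159.99 kcal.
Carbohydrate: 1159.99 kcal ÷ 4 kcal/g = 289.9975 g.

290 g/day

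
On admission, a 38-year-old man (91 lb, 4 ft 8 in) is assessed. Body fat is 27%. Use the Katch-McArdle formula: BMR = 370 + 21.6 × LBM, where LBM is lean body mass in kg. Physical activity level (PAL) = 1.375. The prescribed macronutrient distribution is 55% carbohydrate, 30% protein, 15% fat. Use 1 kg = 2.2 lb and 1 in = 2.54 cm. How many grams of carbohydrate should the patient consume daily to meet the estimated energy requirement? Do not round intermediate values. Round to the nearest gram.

Convert to metric: weight = 91 ÷ 2.2 = 41.3636 kg; height = (4×12 + 8) × 2.54 = 56 × 2.54 = 142.24 cm.
LBM = 41.3636 × (1 − 0.27) = 30.1955 kg. Katch-McArdle: BMR = 370 + 21.6 × 30.1955 = 1022.2218 kcal/day.
TEE = 1022.2218 × 1.375 = 1405.555 kcal/day.
Carbohydrate energy = 55% × 1405.555 = 773.0553 kcal.
Carbohydrate = 773.0553 ÷ 4 kcal/g = 193.2638 g.

193 g/day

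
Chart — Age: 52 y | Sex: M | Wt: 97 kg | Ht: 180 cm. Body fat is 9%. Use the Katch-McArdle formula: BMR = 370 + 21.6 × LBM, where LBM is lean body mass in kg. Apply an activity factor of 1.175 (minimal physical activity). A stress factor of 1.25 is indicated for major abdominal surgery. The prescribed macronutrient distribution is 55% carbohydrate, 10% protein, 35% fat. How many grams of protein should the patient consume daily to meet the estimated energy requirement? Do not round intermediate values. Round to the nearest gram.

84 g/day

LBM = 97 × (1 − 0.09) = 88.27 kg. Katch-McArdle: BMR = 370 + 21.6 × 88.27 = 2276.632 kcal/day.
TEE = 2276.632 × 1.175 = 2675.0426 kcal/day.
With stress factor 1.25: 2675.0426 × 1.25 = 3343.8033 kcal/day.
Protein energy = 10% × 3343.8033 = 334.3803 kcal.
Protein = 334.3803 ÷ 4 kcal/g = 83.5951 g.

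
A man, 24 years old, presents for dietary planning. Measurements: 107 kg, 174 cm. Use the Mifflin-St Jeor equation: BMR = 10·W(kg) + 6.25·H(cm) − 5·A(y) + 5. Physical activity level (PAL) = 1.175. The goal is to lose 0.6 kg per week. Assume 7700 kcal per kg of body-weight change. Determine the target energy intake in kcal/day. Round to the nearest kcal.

Mifflin-St Jeor (male): BMR = 10(107) + 6.25(174) − 5(24) + 5 = 1070 + 1087.5 − 120 + 5 = 2042.5 kcal/day.
TEE = 2042.5 × 1.175 = 2399.9375 kcal/day.
Required daily deficit = 0.6 × 7700 ÷ 7 = 660 kcal/day.
Target intake = 2399.9375 − 660 = 1739.9375 kcal/day.

1740 kcal/day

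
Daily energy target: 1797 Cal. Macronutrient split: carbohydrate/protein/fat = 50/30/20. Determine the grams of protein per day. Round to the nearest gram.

Protein energy = 30% × 1797 = 539.1 kcal.
At 4 kcal/g: 539.1 ÷ 4 = 134.775 g.

135 g/day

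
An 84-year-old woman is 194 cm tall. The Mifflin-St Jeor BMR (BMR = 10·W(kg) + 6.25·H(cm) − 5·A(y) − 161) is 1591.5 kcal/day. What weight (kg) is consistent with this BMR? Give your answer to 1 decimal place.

1591.5 = 10·W + 6.25(194) − 5(84) − 161
10·W = 1591.5 − 631.5 = 960, so W = 96 kg.

96.0 kg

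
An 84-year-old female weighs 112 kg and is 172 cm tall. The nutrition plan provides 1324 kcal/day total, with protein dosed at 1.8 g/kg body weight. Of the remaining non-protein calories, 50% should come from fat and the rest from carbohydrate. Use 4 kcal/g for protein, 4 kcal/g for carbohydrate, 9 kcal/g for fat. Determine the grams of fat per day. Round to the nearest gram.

29 g/day

Protein = 1.8 × 112 = 201.6 g → 201.6 × 4 = 806.4 kcal.
Non-protein calories = 1324 − 806.4 = 517.6 kcal.
Fat: 50% × 517.6 = 258.8 kcal; carbohydrate: 258.8 kcal.
Fat: 258.8 kcal ÷ 9 kcal/g = 28.7556 g.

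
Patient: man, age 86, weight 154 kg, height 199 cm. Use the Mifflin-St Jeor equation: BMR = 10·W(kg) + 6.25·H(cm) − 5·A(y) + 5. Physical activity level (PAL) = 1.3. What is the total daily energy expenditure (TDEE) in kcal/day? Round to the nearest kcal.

Mifflin-St Jeor (male): BMR = 10(154) + 6.25(199) − 5(86) + 5 = 1540 + 1243.75 − 430 + 5 = 2358.75 kcal/day.
TEE = BMR × activity factor = 2358.75 × 1.3 = 3066.375 kcal/day.

3066 kcal/day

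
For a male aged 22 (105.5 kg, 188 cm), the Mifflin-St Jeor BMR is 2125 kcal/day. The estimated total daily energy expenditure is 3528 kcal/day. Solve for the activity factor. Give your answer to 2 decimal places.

Activity factor = TEE ÷ BMR = 3528 ÷ 2125 = 1.66.

1.66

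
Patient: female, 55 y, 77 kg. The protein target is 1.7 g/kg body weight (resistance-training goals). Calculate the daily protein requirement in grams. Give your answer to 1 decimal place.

Protein = 1.7 g/kg × 77 kg = 130.9 g/day.

130.9 g/day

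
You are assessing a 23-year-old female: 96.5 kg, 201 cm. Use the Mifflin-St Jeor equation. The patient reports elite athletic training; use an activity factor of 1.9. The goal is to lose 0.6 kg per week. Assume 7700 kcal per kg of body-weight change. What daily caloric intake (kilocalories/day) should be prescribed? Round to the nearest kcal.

Mifflin-St Jeor (female): BMR = 10(96.5) + 6.25(201) − 5(23) − 161 = 965 + 1256.25 − 115 − 161 = 1945.25 kcal/day.
TEE = 1945.25 × 1.9 = 3695.975 kcal/day.
Required daily deficit = 0.6 × 7700 ÷ 7 = 660 kcal/day.
Target intake = 3695.975 − 660 = 3035.975 kcal/day.

3036 kilocalories/day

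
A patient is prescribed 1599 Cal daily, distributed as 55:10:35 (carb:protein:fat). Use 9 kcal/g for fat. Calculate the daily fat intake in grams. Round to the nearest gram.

62 g/day

Fat energy = 35% × 1599 = 559.65 kcal.
At 9 kcal/g: 559.65 ÷ 9 = 62.1833 g.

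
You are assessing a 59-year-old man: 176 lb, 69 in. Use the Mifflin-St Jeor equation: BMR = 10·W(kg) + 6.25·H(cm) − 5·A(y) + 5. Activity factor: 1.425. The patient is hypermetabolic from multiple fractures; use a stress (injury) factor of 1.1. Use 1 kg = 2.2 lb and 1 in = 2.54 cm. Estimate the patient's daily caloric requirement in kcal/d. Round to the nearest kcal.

Convert to metric: weight = 176 ÷ 2.2 = 80 kg; height = 69 × 2.54 = 175.26 cm.
Mifflin-St Jeor (male): BMR = 10(80) + 6.25(175.26) − 5(59) + 5 = 800 + 1095.375 − 295 + 5 = 1605.375 kcal/day.
TEE = BMR × activity factor = 1605.375 × 1.425 = 2287.6594 kcal/day.
Apply stress factor: 2287.6594 × 1.1 = 2516.4253 kcal/day.

2516 kcal/d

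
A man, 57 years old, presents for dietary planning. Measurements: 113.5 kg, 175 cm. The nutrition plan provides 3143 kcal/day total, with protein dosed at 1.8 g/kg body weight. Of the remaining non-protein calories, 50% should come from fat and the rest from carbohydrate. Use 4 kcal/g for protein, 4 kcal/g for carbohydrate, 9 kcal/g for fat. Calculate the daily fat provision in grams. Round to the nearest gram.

129 g/day

Protein = 1.8 × 113.5 = 204.3 g → 204.3 × 4 = 817.2 kcal.
Non-protein calories = 3143 − 817.2 = 2325.8 kcal.
Fat: 50% × 2325.8 = 1162.9 kcal; carbohydrate: 1162.9 kcal.
Fat: 1162.9 kcal ÷ 9 kcal/g = 129.2111 g.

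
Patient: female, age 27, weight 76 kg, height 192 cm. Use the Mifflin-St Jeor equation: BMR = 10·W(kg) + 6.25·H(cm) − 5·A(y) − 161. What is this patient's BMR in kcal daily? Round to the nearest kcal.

Mifflin-St Jeor (female): BMR = 10(76) + 6.25(192) − 5(27) − 161 = 760 + 1200 − 135 − 161 = 1664 kcal/day.

1664 kcal daily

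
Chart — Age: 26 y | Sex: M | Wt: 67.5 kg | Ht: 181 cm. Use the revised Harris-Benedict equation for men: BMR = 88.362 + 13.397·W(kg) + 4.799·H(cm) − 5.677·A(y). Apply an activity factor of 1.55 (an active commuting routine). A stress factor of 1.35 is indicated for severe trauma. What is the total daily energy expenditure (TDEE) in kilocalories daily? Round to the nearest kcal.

3586 kilocalories daily

Harris-Benedict: BMR = 88.362 + 13.397(67.5) + 4.799(181) − 5.677(26) = 1713.6765 kcal/day.
TEE = BMR × activity factor = 1713.6765 × 1.55 = 2656.1986 kcal/day.
Apply stress factor: 2656.1986 × 1.35 = 3585.8681 kcal/day.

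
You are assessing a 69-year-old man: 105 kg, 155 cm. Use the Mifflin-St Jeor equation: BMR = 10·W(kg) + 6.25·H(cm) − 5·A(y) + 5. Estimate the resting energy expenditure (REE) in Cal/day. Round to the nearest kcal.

Mifflin-St Jeor (male): BMR = 10(105) + 6.25(155) − 5(69) + 5 = 1050 + 968.75 − 345 + 5 = 1678.75 kcal/day.

1679 Cal/day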